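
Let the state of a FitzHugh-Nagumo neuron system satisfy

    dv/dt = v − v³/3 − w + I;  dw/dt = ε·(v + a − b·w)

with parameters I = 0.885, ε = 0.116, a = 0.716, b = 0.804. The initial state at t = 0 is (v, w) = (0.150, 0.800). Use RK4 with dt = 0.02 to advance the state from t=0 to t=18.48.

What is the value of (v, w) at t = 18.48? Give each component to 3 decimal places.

(v, w) = (-1.531, 0.451)

t=0.000: state=(0.150, 0.800)
step 1 (dt=0.02): k1=(0.234, 0.026), k2=(0.236, 0.026), k3=(0.236, 0.026), k4=(0.238, 0.026); state += dt/6·(k1+2k2+2k3+k4)
t=0.020: state=(0.155, 0.801)
t=0.040: state=(0.160, 0.801)
t=0.060: state=(0.164, 0.802)
continuing one RK4 step at a time; state shown every 50 steps (Δt=1):
t=1.000: state=(0.511, 0.842)
t=2.000: state=(1.118, 0.936)
t=3.000: state=(1.508, 1.082)
t=4.000: state=(1.548, 1.236)
t=5.000: state=(1.479, 1.374)
t=6.000: state=(1.383, 1.489)
t=7.000: state=(1.275, 1.583)
t=8.000: state=(1.154, 1.656)
t=9.000: state=(1.013, 1.708)
t=10.000: state=(0.832, 1.738)
t=11.000: state=(0.561, 1.740)
t=12.000: state=(0.034, 1.701)
t=13.000: state=(-1.120, 1.574)
t=14.000: state=(-1.859, 1.335)
t=15.000: state=(-1.857, 1.088)
t=16.000: state=(-1.770, 0.869)
t=17.000: state=(-1.675, 0.681)
t=18.000: state=(-1.578, 0.519)
t=18.480: state=(-1.531, 0.451)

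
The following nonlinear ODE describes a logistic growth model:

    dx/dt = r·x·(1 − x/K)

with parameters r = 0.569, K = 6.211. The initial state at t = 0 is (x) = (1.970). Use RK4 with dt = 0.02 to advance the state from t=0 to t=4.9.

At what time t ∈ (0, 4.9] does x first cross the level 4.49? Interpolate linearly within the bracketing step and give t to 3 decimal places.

t=0.000: state=(1.970)
step 1 (dt=0.02): k1=(0.765), k2=(0.767), k3=(0.767), k4=(0.769); state += dt/6·(k1+2k2+2k3+k4)
t=0.020: state=(1.985)
t=0.040: state=(2.001)
t=0.060: state=(2.016)
continuing one RK4 step at a time; state shown every 10 steps (Δt=0.2):
t=0.200: state=(2.126)
t=0.400: state=(2.288)
t=0.600: state=(2.455)
t=0.800: state=(2.626)
t=1.000: state=(2.799)
t=1.200: state=(2.975)
t=1.400: state=(3.152)
t=1.600: state=(3.328)
t=1.800: state=(3.503)
t=2.000: state=(3.675)
t=2.200: state=(3.844)
t=2.400: state=(4.009)
t=2.600: state=(4.167)
t=2.800: state=(4.320)
t=3.000: state=(4.467)
t=3.020: state=(4.481)
next step: t=3.040: state=(4.495) — x has crossed 4.49
linear interpolation between t=3.020 (4.48086) and t=3.040 (4.49503) → t≈3.033

t = 3.033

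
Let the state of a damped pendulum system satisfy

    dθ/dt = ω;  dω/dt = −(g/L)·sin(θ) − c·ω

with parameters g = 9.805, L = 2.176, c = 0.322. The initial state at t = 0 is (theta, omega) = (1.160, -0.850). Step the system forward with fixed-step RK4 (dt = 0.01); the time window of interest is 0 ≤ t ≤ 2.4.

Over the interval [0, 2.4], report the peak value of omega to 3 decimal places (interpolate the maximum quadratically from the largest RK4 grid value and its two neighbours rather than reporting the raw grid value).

t=0.000: state=(1.160, -0.850)
step 1 (dt=0.01): k1=(-0.850, -3.857), k2=(-0.869, -3.843), k3=(-0.869, -3.843), k4=(-0.888, -3.829); state += dt/6·(k1+2k2+2k3+k4)
t=0.010: state=(1.151, -0.888)
t=0.020: state=(1.142, -0.927)
t=0.030: state=(1.133, -0.964)
continuing one RK4 step at a time; state shown every 10 steps (Δt=0.1):
t=0.100: state=(1.056, -1.220)
t=0.200: state=(0.917, -1.552)
t=0.300: state=(0.748, -1.831)
t=0.400: state=(0.553, -2.041)
t=0.500: state=(0.342, -2.168)
t=0.600: state=(0.123, -2.201)
t=0.700: state=(-0.095, -2.137)
t=0.800: state=(-0.302, -1.982)
t=0.900: state=(-0.489, -1.747)
t=1.000: state=(-0.649, -1.452)
t=1.100: state=(-0.778, -1.115)
t=1.200: state=(-0.871, -0.754)
t=1.300: state=(-0.928, -0.382)
t=1.400: state=(-0.948, -0.011)
t=1.500: state=(-0.931, 0.348)
t=1.600: state=(-0.879, 0.686)
t=1.700: state=(-0.795, 0.994)
t=1.800: state=(-0.681, 1.261)
t=1.900: state=(-0.544, 1.477)
t=2.000: state=(-0.388, 1.629)
t=2.100: state=(-0.220, 1.711)
t=2.200: state=(-0.049, 1.716)
t=2.300: state=(0.120, 1.645)
t=2.400: state=(0.278, 1.504)
largest grid value and its neighbours: omega(2.150)=1.72264, omega(2.160)=1.72275, omega(2.170)=1.72209
parabola through these three points peaks at t≈2.156 with omega≈1.72280

max omega = 1.723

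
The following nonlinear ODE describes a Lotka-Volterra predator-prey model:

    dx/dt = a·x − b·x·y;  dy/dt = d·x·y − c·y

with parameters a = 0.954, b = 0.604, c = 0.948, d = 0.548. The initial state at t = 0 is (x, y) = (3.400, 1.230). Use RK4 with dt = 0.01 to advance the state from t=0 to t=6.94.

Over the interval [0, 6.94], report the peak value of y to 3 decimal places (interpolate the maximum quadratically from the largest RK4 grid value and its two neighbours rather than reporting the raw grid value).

t=0.000: state=(3.400, 1.230)
step 1 (dt=0.01): k1=(0.718, 1.126), k2=(0.707, 1.133), k3=(0.707, 1.133), k4=(0.696, 1.141); state += dt/6·(k1+2k2+2k3+k4)
t=0.010: state=(3.407, 1.241)
t=0.020: state=(3.414, 1.253)
t=0.030: state=(3.421, 1.264)
continuing one RK4 step at a time; state shown every 25 steps (Δt=0.25):
t=0.250: state=(3.500, 1.560)
t=0.500: state=(3.404, 1.980)
t=0.750: state=(3.094, 2.444)
t=1.000: state=(2.629, 2.857)
t=1.250: state=(2.120, 3.120)
t=1.500: state=(1.667, 3.188)
t=1.750: state=(1.316, 3.082)
t=2.000: state=(1.065, 2.859)
t=2.250: state=(0.897, 2.578)
t=2.500: state=(0.789, 2.282)
t=2.750: state=(0.725, 1.996)
t=3.000: state=(0.694, 1.735)
t=3.250: state=(0.691, 1.505)
t=3.500: state=(0.709, 1.307)
t=3.750: state=(0.749, 1.139)
t=4.000: state=(0.809, 0.999)
t=4.250: state=(0.891, 0.886)
t=4.500: state=(0.996, 0.795)
t=4.750: state=(1.128, 0.725)
t=5.000: state=(1.288, 0.675)
t=5.250: state=(1.481, 0.644)
t=5.500: state=(1.707, 0.631)
t=5.750: state=(1.969, 0.641)
t=6.000: state=(2.264, 0.675)
t=6.250: state=(2.584, 0.742)
t=6.500: state=(2.909, 0.853)
t=6.750: state=(3.207, 1.024)
t=6.940: state=(3.384, 1.206)
largest grid value and its neighbours: y(1.450)=3.18968, y(1.460)=3.18989, y(1.470)=3.18981
parabola through these three points peaks at t≈1.462 with y≈3.18990

max y = 3.190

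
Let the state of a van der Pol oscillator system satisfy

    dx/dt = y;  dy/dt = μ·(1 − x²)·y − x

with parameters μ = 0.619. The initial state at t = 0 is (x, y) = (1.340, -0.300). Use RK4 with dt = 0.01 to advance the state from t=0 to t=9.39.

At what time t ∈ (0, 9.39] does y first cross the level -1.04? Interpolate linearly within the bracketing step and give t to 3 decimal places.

t = 0.707

t=0.000: state=(1.340, -0.300)
step 1 (dt=0.01): k1=(-0.300, -1.192), k2=(-0.306, -1.189), k3=(-0.306, -1.189), k4=(-0.312, -1.185); state += dt/6·(k1+2k2+2k3+k4)
t=0.010: state=(1.337, -0.312)
t=0.020: state=(1.334, -0.324)
t=0.030: state=(1.330, -0.335)
continuing one RK4 step at a time; state shown every 50 steps (Δt=0.5):
t=0.500: state=(1.053, -0.831)
t=0.700: state=(0.867, -1.033)
next step: t=0.710: state=(0.856, -1.043) — y has crossed -1.04
linear interpolation between t=0.700 (-1.03275) and t=0.710 (-1.04302) → t≈0.707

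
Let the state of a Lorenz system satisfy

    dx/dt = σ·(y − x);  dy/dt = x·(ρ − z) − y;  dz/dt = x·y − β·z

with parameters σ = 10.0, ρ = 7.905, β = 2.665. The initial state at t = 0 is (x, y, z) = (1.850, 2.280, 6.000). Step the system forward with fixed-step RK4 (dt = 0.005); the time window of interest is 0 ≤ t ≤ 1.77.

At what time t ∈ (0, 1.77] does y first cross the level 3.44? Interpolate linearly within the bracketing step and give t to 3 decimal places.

t=0.000: state=(1.850, 2.280, 6.000)
step 1 (dt=0.005): k1=(4.300, 1.244, -11.772), k2=(4.224, 1.316, -11.663), k3=(4.227, 1.315, -11.664), k4=(4.154, 1.387, -11.556); state += dt/6·(k1+2k2+2k3+k4)
t=0.005: state=(1.871, 2.287, 5.942)
t=0.010: state=(1.892, 2.294, 5.884)
t=0.015: state=(1.911, 2.302, 5.828)
continuing one RK4 step at a time; state shown every 20 steps (Δt=0.1):
t=0.100: state=(2.203, 2.537, 5.026)
t=0.200: state=(2.584, 3.027, 4.434)
t=0.260: state=(2.878, 3.418, 4.267)
next step: t=0.265: state=(2.905, 3.453, 4.260) — y has crossed 3.44
linear interpolation between t=0.260 (3.41779) and t=0.265 (3.45326) → t≈0.263

t = 0.263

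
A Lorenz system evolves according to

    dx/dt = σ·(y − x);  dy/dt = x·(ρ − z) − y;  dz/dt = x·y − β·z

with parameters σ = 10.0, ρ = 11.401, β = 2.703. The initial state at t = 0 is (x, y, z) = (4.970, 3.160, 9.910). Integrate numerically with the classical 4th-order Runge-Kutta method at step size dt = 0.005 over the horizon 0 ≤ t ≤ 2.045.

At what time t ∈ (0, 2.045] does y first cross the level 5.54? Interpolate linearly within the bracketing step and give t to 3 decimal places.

t=0.000: state=(4.970, 3.160, 9.910)
step 1 (dt=0.005): k1=(-18.100, 4.250, -11.082), k2=(-17.541, 4.309, -11.097), k3=(-17.554, 4.311, -11.092), k4=(-17.007, 4.369, -11.104); state += dt/6·(k1+2k2+2k3+k4)
t=0.005: state=(4.882, 3.182, 9.855)
t=0.010: state=(4.800, 3.204, 9.799)
t=0.015: state=(4.723, 3.226, 9.743)
continuing one RK4 step at a time; state shown every 20 steps (Δt=0.1):
t=0.100: state=(4.012, 3.698, 8.863)
t=0.200: state=(4.081, 4.457, 8.190)
t=0.300: state=(4.658, 5.396, 8.137)
t=0.310: state=(4.733, 5.494, 8.173)
next step: t=0.315: state=(4.771, 5.543, 8.193) — y has crossed 5.54
linear interpolation between t=0.310 (5.49377) and t=0.315 (5.54265) → t≈0.315

t = 0.315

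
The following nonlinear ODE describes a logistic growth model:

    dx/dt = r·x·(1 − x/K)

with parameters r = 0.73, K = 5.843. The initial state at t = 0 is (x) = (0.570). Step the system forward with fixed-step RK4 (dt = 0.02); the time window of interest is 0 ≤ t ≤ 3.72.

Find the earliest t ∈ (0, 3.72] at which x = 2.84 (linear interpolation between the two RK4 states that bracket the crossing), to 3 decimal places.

t=0.000: state=(0.570)
step 1 (dt=0.02): k1=(0.376), k2=(0.378), k3=(0.378), k4=(0.380); state += dt/6·(k1+2k2+2k3+k4)
t=0.020: state=(0.578)
t=0.040: state=(0.585)
t=0.060: state=(0.593)
continuing one RK4 step at a time; state shown every 10 steps (Δt=0.2):
t=0.200: state=(0.650)
t=0.400: state=(0.739)
t=0.600: state=(0.838)
t=0.800: state=(0.949)
t=1.000: state=(1.071)
t=1.200: state=(1.204)
t=1.400: state=(1.350)
t=1.600: state=(1.507)
t=1.800: state=(1.676)
t=2.000: state=(1.856)
t=2.200: state=(2.045)
t=2.400: state=(2.244)
t=2.600: state=(2.448)
t=2.800: state=(2.658)
t=2.960: state=(2.828)
next step: t=2.980: state=(2.849) — x has crossed 2.84
linear interpolation between t=2.960 (2.82816) and t=2.980 (2.84947) → t≈2.971

t = 2.971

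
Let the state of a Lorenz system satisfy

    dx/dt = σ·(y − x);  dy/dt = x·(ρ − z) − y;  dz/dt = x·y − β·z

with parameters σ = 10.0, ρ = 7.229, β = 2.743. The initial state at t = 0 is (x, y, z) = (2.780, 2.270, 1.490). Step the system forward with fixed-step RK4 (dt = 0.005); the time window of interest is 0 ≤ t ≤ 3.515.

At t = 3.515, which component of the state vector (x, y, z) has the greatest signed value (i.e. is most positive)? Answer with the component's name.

largest component: z

t=0.000: state=(2.780, 2.270, 1.490)
step 1 (dt=0.005): k1=(-5.100, 13.684, 2.224), k2=(-4.630, 13.562, 2.274), k3=(-4.645, 13.568, 2.276), k4=(-4.189, 13.452, 2.327); state += dt/6·(k1+2k2+2k3+k4)
t=0.005: state=(2.757, 2.338, 1.501)
t=0.010: state=(2.738, 2.405, 1.513)
t=0.015: state=(2.723, 2.470, 1.526)
continuing one RK4 step at a time; state shown every 40 steps (Δt=0.2):
t=0.200: state=(3.759, 4.770, 2.623)
t=0.400: state=(5.768, 6.465, 6.016)
t=0.600: state=(5.573, 4.738, 8.740)
t=0.800: state=(3.683, 2.913, 7.588)
t=1.000: state=(2.841, 2.737, 5.690)
t=1.200: state=(3.079, 3.384, 4.649)
t=1.400: state=(3.918, 4.408, 4.821)
t=1.600: state=(4.765, 5.039, 6.075)
t=1.800: state=(4.800, 4.573, 7.156)
t=2.000: state=(4.141, 3.800, 6.971)
t=2.200: state=(3.674, 3.570, 6.174)
t=2.400: state=(3.710, 3.833, 5.641)
t=2.600: state=(4.066, 4.269, 5.701)
t=2.800: state=(4.392, 4.487, 6.194)
t=3.000: state=(4.397, 4.315, 6.589)
t=3.200: state=(4.154, 4.022, 6.536)
t=3.400: state=(3.962, 3.913, 6.225)
t=3.515: state=(3.942, 3.954, 6.070)
compare at T: x=3.942, y=3.954, z=6.070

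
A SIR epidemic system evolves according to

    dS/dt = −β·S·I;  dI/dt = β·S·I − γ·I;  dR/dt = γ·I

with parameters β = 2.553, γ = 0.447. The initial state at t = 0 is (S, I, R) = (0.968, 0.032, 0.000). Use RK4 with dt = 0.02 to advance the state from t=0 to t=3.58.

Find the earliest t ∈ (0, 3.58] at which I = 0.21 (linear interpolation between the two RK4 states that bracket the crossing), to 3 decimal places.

t=0.000: state=(0.968, 0.032, 0.000)
step 1 (dt=0.02): k1=(-0.079, 0.065, 0.014), k2=(-0.081, 0.066, 0.015), k3=(-0.081, 0.066, 0.015), k4=(-0.082, 0.067, 0.015); state += dt/6·(k1+2k2+2k3+k4)
t=0.020: state=(0.966, 0.033, 0.000)
t=0.040: state=(0.965, 0.035, 0.001)
t=0.060: state=(0.963, 0.036, 0.001)
continuing one RK4 step at a time; state shown every 10 steps (Δt=0.2):
t=0.200: state=(0.949, 0.048, 0.004)
t=0.400: state=(0.921, 0.070, 0.009)
t=0.600: state=(0.882, 0.102, 0.016)
t=0.800: state=(0.828, 0.145, 0.027)
t=1.000: state=(0.759, 0.198, 0.043)
t=1.020: state=(0.751, 0.204, 0.044)
next step: t=1.040: state=(0.743, 0.210, 0.046) — I has crossed 0.21
linear interpolation between t=1.020 (0.20428) and t=1.040 (0.21034) → t≈1.039

t = 1.039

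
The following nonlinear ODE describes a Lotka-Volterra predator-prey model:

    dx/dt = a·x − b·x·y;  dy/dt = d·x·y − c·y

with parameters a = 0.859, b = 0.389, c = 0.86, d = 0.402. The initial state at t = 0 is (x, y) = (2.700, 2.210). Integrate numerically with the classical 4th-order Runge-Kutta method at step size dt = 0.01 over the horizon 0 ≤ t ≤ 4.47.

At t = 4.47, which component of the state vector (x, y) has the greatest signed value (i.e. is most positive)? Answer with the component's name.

largest component: y

t=0.000: state=(2.700, 2.210)
step 1 (dt=0.01): k1=(-0.002, 0.498), k2=(-0.004, 0.499), k3=(-0.004, 0.499), k4=(-0.007, 0.499); state += dt/6·(k1+2k2+2k3+k4)
t=0.010: state=(2.700, 2.215)
t=0.020: state=(2.700, 2.220)
t=0.030: state=(2.700, 2.225)
continuing one RK4 step at a time; state shown every 20 steps (Δt=0.2):
t=0.200: state=(2.689, 2.311)
t=0.400: state=(2.657, 2.413)
t=0.600: state=(2.605, 2.511)
t=0.800: state=(2.536, 2.599)
t=1.000: state=(2.452, 2.675)
t=1.200: state=(2.359, 2.733)
t=1.400: state=(2.261, 2.771)
t=1.600: state=(2.163, 2.787)
t=1.800: state=(2.068, 2.781)
t=2.000: state=(1.979, 2.755)
t=2.200: state=(1.900, 2.711)
t=2.400: state=(1.831, 2.652)
t=2.600: state=(1.774, 2.581)
t=2.800: state=(1.728, 2.501)
t=3.000: state=(1.695, 2.417)
t=3.200: state=(1.673, 2.330)
t=3.400: state=(1.663, 2.243)
t=3.600: state=(1.664, 2.158)
t=3.800: state=(1.676, 2.078)
t=4.000: state=(1.698, 2.004)
t=4.200: state=(1.730, 1.936)
t=4.400: state=(1.771, 1.877)
t=4.470: state=(1.787, 1.858)
compare at T: x=1.787, y=1.858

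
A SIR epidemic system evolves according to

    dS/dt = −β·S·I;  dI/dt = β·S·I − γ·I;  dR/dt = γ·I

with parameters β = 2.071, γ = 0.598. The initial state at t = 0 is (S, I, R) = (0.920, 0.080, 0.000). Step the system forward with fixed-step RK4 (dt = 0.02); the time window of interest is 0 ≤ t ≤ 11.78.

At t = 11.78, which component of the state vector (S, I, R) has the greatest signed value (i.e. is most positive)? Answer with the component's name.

largest component: R

t=0.000: state=(0.920, 0.080, 0.000)
step 1 (dt=0.02): k1=(-0.152, 0.105, 0.048), k2=(-0.154, 0.106, 0.048), k3=(-0.154, 0.106, 0.048), k4=(-0.156, 0.107, 0.049); state += dt/6·(k1+2k2+2k3+k4)
t=0.020: state=(0.917, 0.082, 0.001)
t=0.040: state=(0.914, 0.084, 0.002)
t=0.060: state=(0.911, 0.086, 0.003)
continuing one RK4 step at a time; state shown every 25 steps (Δt=0.5):
t=0.500: state=(0.820, 0.147, 0.033)
t=1.000: state=(0.673, 0.237, 0.090)
t=1.500: state=(0.503, 0.323, 0.174)
t=2.000: state=(0.350, 0.371, 0.279)
t=2.500: state=(0.237, 0.371, 0.391)
t=3.000: state=(0.164, 0.338, 0.498)
t=3.500: state=(0.118, 0.290, 0.592)
t=4.000: state=(0.090, 0.239, 0.671)
t=4.500: state=(0.072, 0.193, 0.735)
t=5.000: state=(0.060, 0.153, 0.787)
t=5.500: state=(0.052, 0.120, 0.827)
t=6.000: state=(0.047, 0.094, 0.859)
t=6.500: state=(0.043, 0.073, 0.884)
t=7.000: state=(0.040, 0.056, 0.903)
t=7.500: state=(0.038, 0.044, 0.918)
t=8.000: state=(0.037, 0.034, 0.930)
t=8.500: state=(0.036, 0.026, 0.938)
t=9.000: state=(0.035, 0.020, 0.945)
t=9.500: state=(0.034, 0.015, 0.951)
t=10.000: state=(0.034, 0.012, 0.955)
t=10.500: state=(0.033, 0.009, 0.958)
t=11.000: state=(0.033, 0.007, 0.960)
t=11.500: state=(0.033, 0.005, 0.962)
t=11.780: state=(0.033, 0.005, 0.963)
compare at T: S=0.033, I=0.005, R=0.963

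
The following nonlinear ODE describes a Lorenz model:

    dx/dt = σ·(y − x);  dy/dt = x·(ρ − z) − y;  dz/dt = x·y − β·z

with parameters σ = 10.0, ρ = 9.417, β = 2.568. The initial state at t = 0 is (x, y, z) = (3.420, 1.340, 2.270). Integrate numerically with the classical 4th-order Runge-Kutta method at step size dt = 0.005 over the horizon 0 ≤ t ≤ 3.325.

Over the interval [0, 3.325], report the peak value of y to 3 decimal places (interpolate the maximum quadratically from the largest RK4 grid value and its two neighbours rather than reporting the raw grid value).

max y = 8.098

t=0.000: state=(3.420, 1.340, 2.270)
step 1 (dt=0.005): k1=(-20.800, 23.103, -1.247), k2=(-19.702, 22.684, -1.114), k3=(-19.740, 22.703, -1.114), k4=(-18.678, 22.302, -0.987); state += dt/6·(k1+2k2+2k3+k4)
t=0.005: state=(3.321, 1.453, 2.264)
t=0.010: state=(3.233, 1.563, 2.260)
t=0.015: state=(3.154, 1.669, 2.257)
continuing one RK4 step at a time; state shown every 40 steps (Δt=0.2):
t=0.200: state=(3.689, 4.949, 2.985)
t=0.400: state=(6.761, 8.066, 7.666)
t=0.600: state=(6.512, 4.979, 12.290)
t=0.800: state=(3.389, 2.318, 9.806)
t=1.000: state=(2.458, 2.475, 6.832)
t=1.200: state=(3.126, 3.743, 5.411)
t=1.400: state=(4.785, 5.739, 6.269)
t=1.600: state=(6.141, 6.288, 9.338)
t=1.800: state=(5.183, 4.318, 10.393)
t=2.000: state=(3.764, 3.348, 8.705)
t=2.200: state=(3.577, 3.768, 7.154)
t=2.400: state=(4.344, 4.861, 6.964)
t=2.600: state=(5.291, 5.606, 8.276)
t=2.800: state=(5.290, 4.986, 9.484)
t=3.000: state=(4.483, 4.102, 9.073)
t=3.200: state=(4.055, 4.026, 8.046)
t=3.325: state=(4.150, 4.320, 7.656)
largest grid value and its neighbours: y(0.410)=8.09259, y(0.415)=8.09751, y(0.420)=8.09666
parabola through these three points peaks at t≈0.417 with y≈8.09787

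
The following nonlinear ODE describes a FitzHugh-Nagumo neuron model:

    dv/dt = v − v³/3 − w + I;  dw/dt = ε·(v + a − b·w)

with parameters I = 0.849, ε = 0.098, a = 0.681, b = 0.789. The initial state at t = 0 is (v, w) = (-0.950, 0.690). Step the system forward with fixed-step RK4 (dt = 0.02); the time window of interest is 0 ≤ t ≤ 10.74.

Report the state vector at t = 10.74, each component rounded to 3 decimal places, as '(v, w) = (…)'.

t=0.000: state=(-0.950, 0.690)
step 1 (dt=0.02): k1=(-0.505, -0.080), k2=(-0.505, -0.080), k3=(-0.505, -0.080), k4=(-0.504, -0.081); state += dt/6·(k1+2k2+2k3+k4)
t=0.020: state=(-0.960, 0.688)
t=0.040: state=(-0.970, 0.687)
t=0.060: state=(-0.980, 0.685)
continuing one RK4 step at a time; state shown every 25 steps (Δt=0.5):
t=0.500: state=(-1.188, 0.645)
t=1.000: state=(-1.361, 0.592)
t=1.500: state=(-1.454, 0.534)
t=2.000: state=(-1.485, 0.476)
t=2.500: state=(-1.481, 0.419)
t=3.000: state=(-1.458, 0.365)
t=3.500: state=(-1.424, 0.315)
t=4.000: state=(-1.385, 0.268)
t=4.500: state=(-1.343, 0.225)
t=5.000: state=(-1.297, 0.186)
t=5.500: state=(-1.249, 0.150)
t=6.000: state=(-1.198, 0.118)
t=6.500: state=(-1.143, 0.090)
t=7.000: state=(-1.084, 0.066)
t=7.500: state=(-1.019, 0.046)
t=8.000: state=(-0.946, 0.030)
t=8.500: state=(-0.862, 0.018)
t=9.000: state=(-0.761, 0.011)
t=9.500: state=(-0.634, 0.009)
t=10.000: state=(-0.463, 0.015)
t=10.500: state=(-0.215, 0.031)
t=10.740: state=(-0.053, 0.043)

(v, w) = (-0.053, 0.043)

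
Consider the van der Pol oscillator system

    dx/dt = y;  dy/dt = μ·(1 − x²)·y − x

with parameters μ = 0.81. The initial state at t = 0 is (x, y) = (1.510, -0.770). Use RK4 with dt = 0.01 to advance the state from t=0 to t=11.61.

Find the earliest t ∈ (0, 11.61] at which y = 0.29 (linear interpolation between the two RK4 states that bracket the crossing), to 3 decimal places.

t = 2.566

t=0.000: state=(1.510, -0.770)
step 1 (dt=0.01): k1=(-0.770, -0.712), k2=(-0.774, -0.711), k3=(-0.774, -0.711), k4=(-0.777, -0.711); state += dt/6·(k1+2k2+2k3+k4)
t=0.010: state=(1.502, -0.777)
t=0.020: state=(1.494, -0.784)
t=0.030: state=(1.487, -0.791)
continuing one RK4 step at a time; state shown every 50 steps (Δt=0.5):
t=0.500: state=(1.031, -1.168)
t=1.000: state=(0.299, -1.818)
t=1.500: state=(-0.802, -2.452)
t=2.000: state=(-1.792, -1.163)
t=2.500: state=(-1.980, 0.198)
t=2.560: state=(-1.965, 0.282)
next step: t=2.570: state=(-1.962, 0.295) — y has crossed 0.29
linear interpolation between t=2.560 (0.28236) and t=2.570 (0.29531) → t≈2.566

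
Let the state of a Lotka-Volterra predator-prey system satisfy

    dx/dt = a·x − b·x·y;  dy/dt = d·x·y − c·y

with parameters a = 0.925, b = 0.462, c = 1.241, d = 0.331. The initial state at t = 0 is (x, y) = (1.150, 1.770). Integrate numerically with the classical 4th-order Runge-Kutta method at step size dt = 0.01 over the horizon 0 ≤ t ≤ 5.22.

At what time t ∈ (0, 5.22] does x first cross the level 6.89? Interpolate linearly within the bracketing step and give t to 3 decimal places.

t=0.000: state=(1.150, 1.770)
step 1 (dt=0.01): k1=(0.123, -1.523), k2=(0.127, -1.516), k3=(0.127, -1.516), k4=(0.132, -1.509); state += dt/6·(k1+2k2+2k3+k4)
t=0.010: state=(1.151, 1.755)
t=0.020: state=(1.153, 1.740)
t=0.030: state=(1.154, 1.725)
continuing one RK4 step at a time; state shown every 20 steps (Δt=0.2):
t=0.200: state=(1.191, 1.492)
t=0.400: state=(1.262, 1.262)
t=0.600: state=(1.363, 1.074)
t=0.800: state=(1.496, 0.921)
t=1.000: state=(1.663, 0.798)
t=1.200: state=(1.868, 0.699)
t=1.400: state=(2.115, 0.622)
t=1.600: state=(2.409, 0.564)
t=1.800: state=(2.757, 0.522)
t=2.000: state=(3.166, 0.495)
t=2.200: state=(3.641, 0.484)
t=2.400: state=(4.189, 0.489)
t=2.600: state=(4.813, 0.514)
t=2.800: state=(5.511, 0.564)
t=3.000: state=(6.272, 0.649)
t=3.150: state=(6.866, 0.747)
next step: t=3.160: state=(6.906, 0.755) — x has crossed 6.89
linear interpolation between t=3.150 (6.86637) and t=3.160 (6.90618) → t≈3.156

t = 3.156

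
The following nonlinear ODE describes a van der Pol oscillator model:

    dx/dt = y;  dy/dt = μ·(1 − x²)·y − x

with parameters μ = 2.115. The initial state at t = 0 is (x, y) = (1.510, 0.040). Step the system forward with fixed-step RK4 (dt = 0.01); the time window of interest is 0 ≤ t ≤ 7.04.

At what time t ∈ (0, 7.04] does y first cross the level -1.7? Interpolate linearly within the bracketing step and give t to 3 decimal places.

t = 1.606

t=0.000: state=(1.510, 0.040)
step 1 (dt=0.01): k1=(0.040, -1.618), k2=(0.032, -1.597), k3=(0.032, -1.597), k4=(0.024, -1.575); state += dt/6·(k1+2k2+2k3+k4)
t=0.010: state=(1.510, 0.024)
t=0.020: state=(1.510, 0.008)
t=0.030: state=(1.510, -0.007)
continuing one RK4 step at a time; state shown every 25 steps (Δt=0.25):
t=0.250: state=(1.479, -0.255)
t=0.500: state=(1.393, -0.421)
t=0.750: state=(1.271, -0.555)
t=1.000: state=(1.114, -0.713)
t=1.250: state=(0.908, -0.955)
t=1.500: state=(0.620, -1.398)
t=1.600: state=(0.467, -1.681)
next step: t=1.610: state=(0.450, -1.714) — y has crossed -1.7
linear interpolation between t=1.600 (-1.68080) and t=1.610 (-1.71374) → t≈1.606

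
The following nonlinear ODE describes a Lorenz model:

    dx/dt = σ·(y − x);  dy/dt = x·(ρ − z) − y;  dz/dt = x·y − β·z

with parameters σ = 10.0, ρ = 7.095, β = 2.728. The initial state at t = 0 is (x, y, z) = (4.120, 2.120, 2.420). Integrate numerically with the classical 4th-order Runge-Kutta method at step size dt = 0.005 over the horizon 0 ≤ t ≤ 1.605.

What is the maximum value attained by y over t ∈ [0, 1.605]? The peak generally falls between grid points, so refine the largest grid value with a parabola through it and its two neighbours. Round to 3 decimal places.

max y = 5.818

t=0.000: state=(4.120, 2.120, 2.420)
step 1 (dt=0.005): k1=(-20.000, 17.141, 2.133), k2=(-19.071, 16.843, 2.187), k3=(-19.102, 16.854, 2.188), k4=(-18.202, 16.566, 2.239); state += dt/6·(k1+2k2+2k3+k4)
t=0.005: state=(4.025, 2.204, 2.431)
t=0.010: state=(3.938, 2.286, 2.442)
t=0.015: state=(3.859, 2.365, 2.454)
continuing one RK4 step at a time; state shown every 20 steps (Δt=0.1):
t=0.100: state=(3.378, 3.462, 2.730)
t=0.200: state=(3.825, 4.514, 3.336)
t=0.300: state=(4.596, 5.385, 4.389)
t=0.400: state=(5.283, 5.811, 5.808)
t=0.500: state=(5.557, 5.550, 7.166)
t=0.600: state=(5.276, 4.753, 7.920)
t=0.700: state=(4.620, 3.891, 7.891)
t=0.800: state=(3.923, 3.299, 7.331)
t=0.900: state=(3.415, 3.031, 6.579)
t=1.000: state=(3.156, 3.017, 5.866)
t=1.100: state=(3.121, 3.183, 5.310)
t=1.200: state=(3.264, 3.480, 4.970)
t=1.300: state=(3.537, 3.857, 4.876)
t=1.400: state=(3.886, 4.252, 5.035)
t=1.500: state=(4.243, 4.576, 5.414)
t=1.600: state=(4.523, 4.736, 5.922)
t=1.605: state=(4.533, 4.739, 5.948)
largest grid value and its neighbours: y(0.410)=5.81759, y(0.415)=5.81796, y(0.420)=5.81648
parabola through these three points peaks at t≈0.413 with y≈5.81804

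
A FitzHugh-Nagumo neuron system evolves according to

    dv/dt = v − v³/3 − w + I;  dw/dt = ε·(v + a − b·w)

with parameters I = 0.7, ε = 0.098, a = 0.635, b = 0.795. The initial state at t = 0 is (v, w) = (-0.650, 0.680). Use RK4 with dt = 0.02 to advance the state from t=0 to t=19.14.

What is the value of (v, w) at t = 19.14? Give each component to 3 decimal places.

(v, w) = (1.576, 1.060)

t=0.000: state=(-0.650, 0.680)
step 1 (dt=0.02): k1=(-0.538, -0.054), k2=(-0.541, -0.055), k3=(-0.541, -0.055), k4=(-0.544, -0.055); state += dt/6·(k1+2k2+2k3+k4)
t=0.020: state=(-0.661, 0.679)
t=0.040: state=(-0.672, 0.678)
t=0.060: state=(-0.683, 0.677)
continuing one RK4 step at a time; state shown every 50 steps (Δt=1):
t=1.000: state=(-1.230, 0.600)
t=2.000: state=(-1.532, 0.481)
t=3.000: state=(-1.553, 0.358)
t=4.000: state=(-1.495, 0.247)
t=5.000: state=(-1.418, 0.151)
t=6.000: state=(-1.334, 0.070)
t=7.000: state=(-1.244, 0.003)
t=8.000: state=(-1.144, -0.050)
t=9.000: state=(-1.031, -0.089)
t=10.000: state=(-0.893, -0.113)
t=11.000: state=(-0.703, -0.120)
t=12.000: state=(-0.386, -0.104)
t=13.000: state=(0.306, -0.045)
t=14.000: state=(1.523, 0.106)
t=15.000: state=(1.886, 0.326)
t=16.000: state=(1.841, 0.538)
t=17.000: state=(1.760, 0.727)
t=18.000: state=(1.675, 0.894)
t=19.000: state=(1.588, 1.041)
t=19.140: state=(1.576, 1.060)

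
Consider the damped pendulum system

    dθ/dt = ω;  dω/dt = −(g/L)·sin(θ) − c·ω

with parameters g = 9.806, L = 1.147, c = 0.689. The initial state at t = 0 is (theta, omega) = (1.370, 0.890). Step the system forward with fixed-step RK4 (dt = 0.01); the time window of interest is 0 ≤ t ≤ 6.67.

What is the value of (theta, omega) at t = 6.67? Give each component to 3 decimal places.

(theta, omega) = (0.127, 0.136)

t=0.000: state=(1.370, 0.890)
step 1 (dt=0.01): k1=(0.890, -8.991), k2=(0.845, -8.967), k3=(0.845, -8.967), k4=(0.800, -8.943); state += dt/6·(k1+2k2+2k3+k4)
t=0.010: state=(1.378, 0.800)
t=0.020: state=(1.386, 0.711)
t=0.030: state=(1.393, 0.622)
continuing one RK4 step at a time; state shown every 25 steps (Δt=0.25):
t=0.250: state=(1.326, -1.182)
t=0.500: state=(0.822, -2.724)
t=0.750: state=(0.061, -3.106)
t=1.000: state=(-0.606, -2.036)
t=1.250: state=(-0.904, -0.317)
t=1.500: state=(-0.780, 1.236)
t=1.750: state=(-0.343, 2.096)
t=2.000: state=(0.179, 1.902)
t=2.250: state=(0.536, 0.868)
t=2.500: state=(0.597, -0.366)
t=2.750: state=(0.382, -1.256)
t=3.000: state=(0.027, -1.453)
t=3.250: state=(-0.284, -0.943)
t=3.500: state=(-0.415, -0.085)
t=3.750: state=(-0.335, 0.674)
t=4.000: state=(-0.114, 1.011)
t=4.250: state=(0.126, 0.825)
t=4.500: state=(0.269, 0.284)
t=4.750: state=(0.264, -0.301)
t=5.000: state=(0.138, -0.656)
t=5.250: state=(-0.033, -0.649)
t=5.500: state=(-0.161, -0.340)
t=5.750: state=(-0.194, 0.079)
t=6.000: state=(-0.131, 0.395)
t=6.250: state=(-0.016, 0.477)
t=6.500: state=(0.087, 0.322)
t=6.670: state=(0.127, 0.136)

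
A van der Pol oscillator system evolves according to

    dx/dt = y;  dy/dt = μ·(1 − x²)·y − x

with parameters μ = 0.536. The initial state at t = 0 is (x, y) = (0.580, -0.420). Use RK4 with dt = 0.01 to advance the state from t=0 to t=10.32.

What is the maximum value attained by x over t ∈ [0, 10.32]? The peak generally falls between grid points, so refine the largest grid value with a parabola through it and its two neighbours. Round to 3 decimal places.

max x = 1.755

t=0.000: state=(0.580, -0.420)
step 1 (dt=0.01): k1=(-0.420, -0.729), k2=(-0.424, -0.729), k3=(-0.424, -0.729), k4=(-0.427, -0.729); state += dt/6·(k1+2k2+2k3+k4)
t=0.010: state=(0.576, -0.427)
t=0.020: state=(0.571, -0.435)
t=0.030: state=(0.567, -0.442)
continuing one RK4 step at a time; state shown every 50 steps (Δt=0.5):
t=0.500: state=(0.281, -0.772)
t=1.000: state=(-0.180, -1.045)
t=1.500: state=(-0.719, -1.044)
t=2.000: state=(-1.146, -0.595)
t=2.500: state=(-1.279, 0.059)
t=3.000: state=(-1.103, 0.627)
t=3.500: state=(-0.664, 1.127)
t=4.000: state=(0.024, 1.613)
t=4.500: state=(0.891, 1.726)
t=5.000: state=(1.578, 0.884)
t=5.500: state=(1.750, -0.133)
t=6.000: state=(1.516, -0.752)
t=6.500: state=(1.020, -1.229)
t=7.000: state=(0.272, -1.779)
t=7.500: state=(-0.734, -2.137)
t=8.000: state=(-1.648, -1.284)
t=8.500: state=(-1.947, 0.001)
t=9.000: state=(-1.755, 0.690)
t=9.500: state=(-1.297, 1.132)
t=10.000: state=(-0.611, 1.638)
t=10.320: state=(-0.025, 2.016)
largest grid value and its neighbours: x(5.410)=1.75514, x(5.420)=1.75524, x(5.430)=1.75517
parabola through these three points peaks at t≈5.421 with x≈1.75524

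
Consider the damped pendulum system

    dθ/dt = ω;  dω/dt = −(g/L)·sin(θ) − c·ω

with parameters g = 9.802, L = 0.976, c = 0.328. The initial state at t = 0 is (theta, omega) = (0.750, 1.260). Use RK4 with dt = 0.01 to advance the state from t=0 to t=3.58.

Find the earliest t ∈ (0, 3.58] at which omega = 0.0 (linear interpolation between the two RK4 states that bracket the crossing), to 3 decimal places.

t = 0.167

t=0.000: state=(0.750, 1.260)
step 1 (dt=0.01): k1=(1.260, -7.259), k2=(1.224, -7.293), k3=(1.224, -7.292), k4=(1.187, -7.324); state += dt/6·(k1+2k2+2k3+k4)
t=0.010: state=(0.762, 1.187)
t=0.020: state=(0.774, 1.114)
t=0.030: state=(0.785, 1.039)
t=0.160: state=(0.856, 0.052)
next step: t=0.170: state=(0.856, -0.024) — omega has crossed 0.0
linear interpolation between t=0.160 (0.05214) and t=0.170 (-0.02374) → t≈0.167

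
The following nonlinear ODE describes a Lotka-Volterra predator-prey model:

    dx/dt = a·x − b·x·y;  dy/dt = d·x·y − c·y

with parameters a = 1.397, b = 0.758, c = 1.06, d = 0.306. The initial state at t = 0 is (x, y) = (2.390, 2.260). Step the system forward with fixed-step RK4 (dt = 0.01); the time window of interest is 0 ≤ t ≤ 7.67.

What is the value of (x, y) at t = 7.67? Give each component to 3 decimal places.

t=0.000: state=(2.390, 2.260)
step 1 (dt=0.01): k1=(-0.755, -0.743), k2=(-0.748, -0.744), k3=(-0.748, -0.744), k4=(-0.740, -0.745); state += dt/6·(k1+2k2+2k3+k4)
t=0.010: state=(2.383, 2.253)
t=0.020: state=(2.375, 2.245)
t=0.030: state=(2.368, 2.238)
continuing one RK4 step at a time; state shown every 25 steps (Δt=0.25):
t=0.250: state=(2.248, 2.069)
t=0.500: state=(2.193, 1.881)
t=0.750: state=(2.215, 1.707)
t=1.000: state=(2.306, 1.556)
t=1.250: state=(2.465, 1.432)
t=1.500: state=(2.689, 1.338)
t=1.750: state=(2.979, 1.274)
t=2.000: state=(3.329, 1.244)
t=2.250: state=(3.730, 1.250)
t=2.500: state=(4.158, 1.297)
t=2.750: state=(4.575, 1.390)
t=3.000: state=(4.922, 1.534)
t=3.250: state=(5.126, 1.730)
t=3.500: state=(5.123, 1.968)
t=3.750: state=(4.886, 2.217)
t=4.000: state=(4.455, 2.434)
t=4.250: state=(3.925, 2.573)
t=4.500: state=(3.400, 2.612)
t=4.750: state=(2.951, 2.553)
t=5.000: state=(2.610, 2.421)
t=5.250: state=(2.377, 2.247)
t=5.500: state=(2.242, 2.055)
t=5.750: state=(2.192, 1.867)
t=6.000: state=(2.219, 1.695)
t=6.250: state=(2.315, 1.546)
t=6.500: state=(2.479, 1.424)
t=6.750: state=(2.708, 1.332)
t=7.000: state=(3.002, 1.271)
t=7.250: state=(3.357, 1.243)
t=7.500: state=(3.760, 1.252)
t=7.670: state=(4.051, 1.281)

(x, y) = (4.051, 1.281)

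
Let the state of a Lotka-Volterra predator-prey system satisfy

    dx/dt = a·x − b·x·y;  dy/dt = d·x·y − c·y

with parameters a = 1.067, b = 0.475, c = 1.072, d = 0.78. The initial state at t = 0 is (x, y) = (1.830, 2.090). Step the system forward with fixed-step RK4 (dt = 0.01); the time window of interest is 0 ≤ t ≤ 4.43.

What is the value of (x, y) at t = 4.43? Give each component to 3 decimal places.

t=0.000: state=(1.830, 2.090)
step 1 (dt=0.01): k1=(0.136, 0.743), k2=(0.133, 0.745), k3=(0.133, 0.745), k4=(0.129, 0.748); state += dt/6·(k1+2k2+2k3+k4)
t=0.010: state=(1.831, 2.097)
t=0.020: state=(1.833, 2.105)
t=0.030: state=(1.834, 2.112)
continuing one RK4 step at a time; state shown every 20 steps (Δt=0.2):
t=0.200: state=(1.844, 2.247)
t=0.400: state=(1.829, 2.416)
t=0.600: state=(1.785, 2.586)
t=0.800: state=(1.715, 2.743)
t=1.000: state=(1.626, 2.873)
t=1.200: state=(1.525, 2.965)
t=1.400: state=(1.420, 3.011)
t=1.600: state=(1.321, 3.009)
t=1.800: state=(1.231, 2.962)
t=2.000: state=(1.154, 2.879)
t=2.200: state=(1.092, 2.768)
t=2.400: state=(1.046, 2.638)
t=2.600: state=(1.014, 2.500)
t=2.800: state=(0.997, 2.360)
t=3.000: state=(0.992, 2.224)
t=3.200: state=(1.001, 2.096)
t=3.400: state=(1.021, 1.980)
t=3.600: state=(1.052, 1.878)
t=3.800: state=(1.094, 1.792)
t=4.000: state=(1.147, 1.722)
t=4.200: state=(1.208, 1.670)
t=4.400: state=(1.279, 1.636)
t=4.430: state=(1.290, 1.632)

(x, y) = (1.290, 1.632)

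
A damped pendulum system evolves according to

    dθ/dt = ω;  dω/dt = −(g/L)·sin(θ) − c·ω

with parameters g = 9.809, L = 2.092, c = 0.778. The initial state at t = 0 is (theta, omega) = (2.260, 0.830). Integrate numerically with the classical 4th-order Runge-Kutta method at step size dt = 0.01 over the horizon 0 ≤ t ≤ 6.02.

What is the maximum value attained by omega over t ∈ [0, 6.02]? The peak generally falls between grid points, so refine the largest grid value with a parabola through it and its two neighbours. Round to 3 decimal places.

t=0.000: state=(2.260, 0.830)
step 1 (dt=0.01): k1=(0.830, -4.264), k2=(0.809, -4.235), k3=(0.809, -4.236), k4=(0.788, -4.207); state += dt/6·(k1+2k2+2k3+k4)
t=0.010: state=(2.268, 0.788)
t=0.020: state=(2.276, 0.746)
t=0.030: state=(2.283, 0.705)
continuing one RK4 step at a time; state shown every 20 steps (Δt=0.2):
t=0.200: state=(2.347, 0.073)
t=0.400: state=(2.297, -0.566)
t=0.600: state=(2.123, -1.176)
t=0.800: state=(1.825, -1.800)
t=1.000: state=(1.404, -2.402)
t=1.200: state=(0.876, -2.836)
t=1.400: state=(0.295, -2.895)
t=1.600: state=(-0.251, -2.485)
t=1.800: state=(-0.676, -1.728)
t=2.000: state=(-0.934, -0.844)
t=2.200: state=(-1.016, 0.003)
t=2.400: state=(-0.940, 0.728)
t=2.600: state=(-0.737, 1.272)
t=2.800: state=(-0.448, 1.573)
t=3.000: state=(-0.127, 1.588)
t=3.200: state=(0.169, 1.334)
t=3.400: state=(0.394, 0.892)
t=3.600: state=(0.521, 0.372)
t=3.800: state=(0.544, -0.129)
t=4.000: state=(0.476, -0.539)
t=4.200: state=(0.338, -0.807)
t=4.400: state=(0.164, -0.905)
t=4.600: state=(-0.013, -0.838)
t=4.800: state=(-0.162, -0.637)
t=5.000: state=(-0.262, -0.357)
t=5.200: state=(-0.304, -0.059)
t=5.400: state=(-0.288, 0.206)
t=5.600: state=(-0.226, 0.399)
t=5.800: state=(-0.135, 0.498)
t=6.000: state=(-0.033, 0.498)
t=6.020: state=(-0.024, 0.493)
largest grid value and its neighbours: omega(2.900)=1.61672, omega(2.910)=1.61708, omega(2.920)=1.61671
parabola through these three points peaks at t≈2.910 with omega≈1.61708

max omega = 1.617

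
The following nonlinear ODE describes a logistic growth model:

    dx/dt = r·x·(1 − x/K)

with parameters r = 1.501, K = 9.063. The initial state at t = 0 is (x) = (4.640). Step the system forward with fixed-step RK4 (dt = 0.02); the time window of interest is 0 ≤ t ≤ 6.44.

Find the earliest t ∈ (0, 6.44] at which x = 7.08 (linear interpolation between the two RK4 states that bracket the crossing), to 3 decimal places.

t=0.000: state=(4.640)
step 1 (dt=0.02): k1=(3.399), k2=(3.398), k3=(3.398), k4=(3.396); state += dt/6·(k1+2k2+2k3+k4)
t=0.020: state=(4.708)
t=0.040: state=(4.776)
t=0.060: state=(4.844)
continuing one RK4 step at a time; state shown every 25 steps (Δt=0.5):
t=0.500: state=(6.250)
t=0.800: state=(7.043)
next step: t=0.820: state=(7.089) — x has crossed 7.08
linear interpolation between t=0.800 (7.04262) and t=0.820 (7.08936) → t≈0.816

t = 0.816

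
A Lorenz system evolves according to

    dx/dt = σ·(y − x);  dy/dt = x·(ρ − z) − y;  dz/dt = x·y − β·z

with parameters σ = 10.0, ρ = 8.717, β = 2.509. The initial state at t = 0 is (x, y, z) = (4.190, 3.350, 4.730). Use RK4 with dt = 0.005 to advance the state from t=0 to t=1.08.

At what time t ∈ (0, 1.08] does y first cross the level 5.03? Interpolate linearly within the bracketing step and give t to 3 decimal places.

t = 0.154

t=0.000: state=(4.190, 3.350, 4.730)
step 1 (dt=0.005): k1=(-8.400, 13.356, 2.169), k2=(-7.856, 13.216, 2.224), k3=(-7.873, 13.221, 2.227), k4=(-7.345, 13.086, 2.283); state += dt/6·(k1+2k2+2k3+k4)
t=0.005: state=(4.151, 3.416, 4.741)
t=0.010: state=(4.116, 3.481, 4.753)
t=0.015: state=(4.087, 3.544, 4.765)
continuing one RK4 step at a time; state shown every 10 steps (Δt=0.05):
t=0.050: state=(3.993, 3.963, 4.872)
t=0.100: state=(4.098, 4.504, 5.101)
t=0.150: state=(4.364, 4.995, 5.445)
next step: t=0.155: state=(4.396, 5.041, 5.486) — y has crossed 5.03
linear interpolation between t=0.150 (4.99498) and t=0.155 (5.04111) → t≈0.154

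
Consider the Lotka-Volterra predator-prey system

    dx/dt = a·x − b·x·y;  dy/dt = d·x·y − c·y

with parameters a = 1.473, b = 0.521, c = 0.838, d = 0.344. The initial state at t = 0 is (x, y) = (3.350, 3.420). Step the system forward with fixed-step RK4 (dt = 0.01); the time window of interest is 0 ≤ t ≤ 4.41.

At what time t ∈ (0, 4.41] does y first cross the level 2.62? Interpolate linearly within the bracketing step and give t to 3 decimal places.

t = 2.411

t=0.000: state=(3.350, 3.420)
step 1 (dt=0.01): k1=(-1.035, 1.075), k2=(-1.042, 1.071), k3=(-1.042, 1.071), k4=(-1.050, 1.066); state += dt/6·(k1+2k2+2k3+k4)
t=0.010: state=(3.340, 3.431)
t=0.020: state=(3.329, 3.441)
t=0.030: state=(3.318, 3.452)
continuing one RK4 step at a time; state shown every 20 steps (Δt=0.2):
t=0.200: state=(3.116, 3.614)
t=0.400: state=(2.849, 3.753)
t=0.600: state=(2.576, 3.825)
t=0.800: state=(2.320, 3.827)
t=1.000: state=(2.096, 3.767)
t=1.200: state=(1.911, 3.655)
t=1.400: state=(1.766, 3.507)
t=1.600: state=(1.660, 3.336)
t=1.800: state=(1.589, 3.155)
t=2.000: state=(1.550, 2.971)
t=2.200: state=(1.541, 2.794)
t=2.400: state=(1.560, 2.629)
t=2.410: state=(1.562, 2.621)
next step: t=2.420: state=(1.564, 2.613) — y has crossed 2.62
linear interpolation between t=2.410 (2.62100) and t=2.420 (2.61314) → t≈2.411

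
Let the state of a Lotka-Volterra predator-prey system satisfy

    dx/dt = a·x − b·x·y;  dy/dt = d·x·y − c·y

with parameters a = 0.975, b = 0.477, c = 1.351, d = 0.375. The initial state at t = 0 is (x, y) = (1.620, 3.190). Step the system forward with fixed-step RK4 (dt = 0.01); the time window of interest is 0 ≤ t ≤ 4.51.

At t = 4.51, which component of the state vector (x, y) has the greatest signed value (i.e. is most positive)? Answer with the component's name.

t=0.000: state=(1.620, 3.190)
step 1 (dt=0.01): k1=(-0.886, -2.372), k2=(-0.874, -2.368), k3=(-0.874, -2.368), k4=(-0.863, -2.365); state += dt/6·(k1+2k2+2k3+k4)
t=0.010: state=(1.611, 3.166)
t=0.020: state=(1.603, 3.143)
t=0.030: state=(1.594, 3.119)
continuing one RK4 step at a time; state shown every 20 steps (Δt=0.2):
t=0.200: state=(1.485, 2.734)
t=0.400: state=(1.418, 2.326)
t=0.600: state=(1.404, 1.973)
t=0.800: state=(1.435, 1.674)
t=1.000: state=(1.505, 1.426)
t=1.200: state=(1.612, 1.223)
t=1.400: state=(1.758, 1.059)
t=1.600: state=(1.943, 0.929)
t=1.800: state=(2.172, 0.827)
t=2.000: state=(2.449, 0.750)
t=2.200: state=(2.779, 0.696)
t=2.400: state=(3.165, 0.664)
t=2.600: state=(3.613, 0.653)
t=2.800: state=(4.124, 0.666)
t=3.000: state=(4.696, 0.707)
t=3.200: state=(5.316, 0.786)
t=3.400: state=(5.960, 0.915)
t=3.600: state=(6.579, 1.118)
t=3.800: state=(7.088, 1.426)
t=4.000: state=(7.368, 1.876)
t=4.200: state=(7.282, 2.486)
t=4.400: state=(6.745, 3.220)
t=4.510: state=(6.273, 3.631)
compare at T: x=6.273, y=3.631

largest component: x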